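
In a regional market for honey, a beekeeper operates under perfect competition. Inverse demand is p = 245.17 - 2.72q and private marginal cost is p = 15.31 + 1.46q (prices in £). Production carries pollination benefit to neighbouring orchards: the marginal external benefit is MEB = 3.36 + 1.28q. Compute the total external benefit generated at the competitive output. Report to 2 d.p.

Market equilibrium (private): 15.31 + 1.46q = 245.17 - 2.72q → q_m = 54.9904.
Total external benefit = ∫₀^{q_m} (3.36 + 1.28q) dq = 3.36×54.9904 + ½×1.28×54.9904² = 2120.0920.

£2120.09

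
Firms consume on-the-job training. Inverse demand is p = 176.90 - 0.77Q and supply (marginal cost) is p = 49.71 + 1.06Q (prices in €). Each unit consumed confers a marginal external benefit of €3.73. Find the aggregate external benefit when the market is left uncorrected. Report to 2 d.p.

Market equilibrium (private): 49.71 + 1.06Q = 176.90 - 0.77Q → Q_m = 69.5027.
Total external benefit = MEB × Q_m = 3.73 × 69.5027 = 259.2451.

€259.25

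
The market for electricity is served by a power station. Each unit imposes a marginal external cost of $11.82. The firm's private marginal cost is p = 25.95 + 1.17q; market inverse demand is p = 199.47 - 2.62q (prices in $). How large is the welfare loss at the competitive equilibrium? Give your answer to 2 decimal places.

DWL = $18.43

Market equilibrium (private): 25.95 + 1.17q = 199.47 - 2.62q → q_m = 45.7836.
Social marginal cost = private MC + MEC = 37.77 + 1.17q.
Set SMC = demand: 37.77 + 1.17q = 199.47 - 2.62q → q* = 42.6649.
Height of the DWL triangle at q_m is SMC(q_m) − demand(q_m) = MEC(q_m) = 11.8200.
DWL = ½ × 3.1187 × 11.8200 = 18.4315.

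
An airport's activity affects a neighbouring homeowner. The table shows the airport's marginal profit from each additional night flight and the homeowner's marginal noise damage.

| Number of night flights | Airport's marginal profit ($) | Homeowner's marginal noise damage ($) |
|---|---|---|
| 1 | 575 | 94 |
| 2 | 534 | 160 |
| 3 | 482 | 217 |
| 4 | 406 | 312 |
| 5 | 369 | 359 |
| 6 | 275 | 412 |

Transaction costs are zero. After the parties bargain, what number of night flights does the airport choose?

Bargaining reaches the level where marginal profit last exceeds marginal noise damage.
That holds through level 5 (369 ≥ 359) but not at 6 (275 < 412).

5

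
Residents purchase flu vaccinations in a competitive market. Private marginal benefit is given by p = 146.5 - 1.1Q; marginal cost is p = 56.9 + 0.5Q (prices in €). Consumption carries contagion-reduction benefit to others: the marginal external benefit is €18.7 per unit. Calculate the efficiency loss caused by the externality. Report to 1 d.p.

DWL = €109.3

Market equilibrium (private): 56.9 + 0.5Q = 146.5 - 1.1Q → Q_m = 56.0000.
Social marginal benefit = demand + MEB = 165.2 - 1.1Q.
Set SMB = MC: 165.2 - 1.1Q = 56.9 + 0.5Q → Q* = 67.6875.
The welfare-loss triangle has base |Q_m − Q*| and height MEB(Q_m) (the vertical gap between SMB and MC is zero at Q* and MEB at Q_m).
DWL = ½ × 11.6875 × 18.7000 = 109.2781.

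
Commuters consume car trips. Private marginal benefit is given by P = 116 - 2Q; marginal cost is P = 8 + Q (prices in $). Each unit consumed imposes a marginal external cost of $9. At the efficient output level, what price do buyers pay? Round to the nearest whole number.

P = $50

Social marginal benefit = demand − MEC = 107 - 2Q.
Set SMB = MC: 107 - 2Q = 8 + Q → Q* = 33.0000.
Consumer price on the demand curve at Q*: 116 − 2×33.0000 = 50.0000.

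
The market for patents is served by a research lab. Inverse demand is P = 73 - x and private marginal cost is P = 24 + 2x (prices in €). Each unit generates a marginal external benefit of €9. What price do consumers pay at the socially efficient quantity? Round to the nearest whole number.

P = €54

Social marginal cost = private MC − MEB = 15 + 2x.
Set SMC = demand: 15 + 2x = 73 - x → x* = 19.3333.
Consumer price on the demand curve at x*: 73 − 1×19.3333 = 53.6667.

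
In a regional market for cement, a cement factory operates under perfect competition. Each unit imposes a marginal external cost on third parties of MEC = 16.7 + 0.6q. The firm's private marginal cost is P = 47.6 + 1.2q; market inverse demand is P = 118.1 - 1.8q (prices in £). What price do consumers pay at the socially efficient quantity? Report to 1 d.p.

P = £91.2

Social marginal cost = private MC + MEC = 64.3 + 1.8q.
Set SMC = demand: 64.3 + 1.8q = 118.1 - 1.8q → q* = 14.9444.
Consumer price on the demand curve at q*: 118.1 − 1.8×14.9444 = 91.2001.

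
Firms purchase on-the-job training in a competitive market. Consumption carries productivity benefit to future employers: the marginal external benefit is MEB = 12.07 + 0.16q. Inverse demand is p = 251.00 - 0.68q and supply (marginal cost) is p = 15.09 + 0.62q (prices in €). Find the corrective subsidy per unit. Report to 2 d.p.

Social marginal benefit = demand + MEB = 263.07 - 0.52q.
Set SMB = MC: 263.07 - 0.52q = 15.09 + 0.62q → q* = 217.5263.
The Pigouvian subsidy equals MEB at q*: 12.07 + 0.16×217.5263 = 46.8742.

subsidy = €46.87 per unit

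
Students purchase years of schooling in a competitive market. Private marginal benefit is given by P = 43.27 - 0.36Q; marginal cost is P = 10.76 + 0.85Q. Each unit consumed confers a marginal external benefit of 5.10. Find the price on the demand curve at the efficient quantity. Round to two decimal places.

Social marginal benefit = demand + MEB = 48.37 - 0.36Q.
Set SMB = MC: 48.37 - 0.36Q = 10.76 + 0.85Q → Q* = 31.0826.
Consumer price on the demand curve at Q*: 43.27 − 0.36×31.0826 = 32.0803.

P = 32.08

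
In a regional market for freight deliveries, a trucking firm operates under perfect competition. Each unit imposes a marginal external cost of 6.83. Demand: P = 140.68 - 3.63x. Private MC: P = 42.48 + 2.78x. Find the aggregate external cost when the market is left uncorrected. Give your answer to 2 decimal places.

104.63

Market equilibrium (private): 42.48 + 2.78x = 140.68 - 3.63x → x_m = 15.3198.
Total external cost = MEC × x_m = 6.83 × 15.3198 = 104.6342.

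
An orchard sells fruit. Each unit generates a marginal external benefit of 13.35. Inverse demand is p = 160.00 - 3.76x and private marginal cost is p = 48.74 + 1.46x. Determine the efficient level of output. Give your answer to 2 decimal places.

Social marginal cost = private MC − MEB = 35.39 + 1.46x.
Set SMC = demand: 35.39 + 1.46x = 160.00 - 3.76x → x* = 23.8716.

x* = 23.87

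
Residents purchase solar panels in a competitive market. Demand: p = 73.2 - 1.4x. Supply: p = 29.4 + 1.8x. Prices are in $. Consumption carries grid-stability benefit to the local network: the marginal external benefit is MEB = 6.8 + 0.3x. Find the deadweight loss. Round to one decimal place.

Market equilibrium (private): 29.4 + 1.8x = 73.2 - 1.4x → x_m = 13.6875.
Social marginal benefit = demand + MEB = 80.0 - 1.1x.
Set SMB = MC: 80.0 - 1.1x = 29.4 + 1.8x → x* = 17.4483.
Between x* and x_m the wedge SMB − MC runs linearly from 0 to MEB(x_m), so the loss is a triangle.
DWL = ½ × 3.7608 × 10.9063 = 20.5082.

DWL = $20.5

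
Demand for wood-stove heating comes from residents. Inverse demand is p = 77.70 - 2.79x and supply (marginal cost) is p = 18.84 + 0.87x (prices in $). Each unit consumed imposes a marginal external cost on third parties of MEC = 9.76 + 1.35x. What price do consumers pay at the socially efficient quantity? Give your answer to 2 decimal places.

P = $50.36

Social marginal benefit = demand − MEC = 67.94 - 4.14x.
Set SMB = MC: 67.94 - 4.14x = 18.84 + 0.87x → x* = 9.8004.
Consumer price on the demand curve at x*: 77.70 − 2.79×9.8004 = 50.3569.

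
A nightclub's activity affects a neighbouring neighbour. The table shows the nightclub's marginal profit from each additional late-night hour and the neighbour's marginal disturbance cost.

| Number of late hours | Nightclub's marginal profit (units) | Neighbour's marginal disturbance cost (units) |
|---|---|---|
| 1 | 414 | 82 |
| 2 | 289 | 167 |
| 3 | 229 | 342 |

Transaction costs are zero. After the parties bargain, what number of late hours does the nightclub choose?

Bargaining reaches the level where marginal profit last exceeds marginal disturbance cost.
That holds through level 2 (289 ≥ 167) but not at 3 (229 < 342).

2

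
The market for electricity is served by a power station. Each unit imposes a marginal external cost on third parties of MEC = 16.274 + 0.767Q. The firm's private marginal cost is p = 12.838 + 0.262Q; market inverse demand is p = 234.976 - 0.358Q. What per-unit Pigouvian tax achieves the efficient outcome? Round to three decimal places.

tax = 130.115 per unit

Social marginal cost = private MC + MEC = 29.112 + 1.029Q.
Set SMC = demand: 29.112 + 1.029Q = 234.976 - 0.358Q → Q* = 148.4239.
The Pigouvian tax equals MEC at Q*: 16.274 + 0.767×148.4239 = 130.1151.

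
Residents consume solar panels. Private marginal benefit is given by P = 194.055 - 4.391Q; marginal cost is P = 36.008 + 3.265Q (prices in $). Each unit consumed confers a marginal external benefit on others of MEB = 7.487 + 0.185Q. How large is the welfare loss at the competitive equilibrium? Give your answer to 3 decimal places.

Market equilibrium (private): 36.008 + 3.265Q = 194.055 - 4.391Q → Q_m = 20.6435.
Social marginal benefit = demand + MEB = 201.542 - 4.206Q.
Set SMB = MC: 201.542 - 4.206Q = 36.008 + 3.265Q → Q* = 22.1569.
Between Q* and Q_m the wedge SMB − MC runs linearly from 0 to MEB(Q_m), so the loss is a triangle.
DWL = ½ × 1.5134 × 11.3061 = 8.5553.

DWL = $8.555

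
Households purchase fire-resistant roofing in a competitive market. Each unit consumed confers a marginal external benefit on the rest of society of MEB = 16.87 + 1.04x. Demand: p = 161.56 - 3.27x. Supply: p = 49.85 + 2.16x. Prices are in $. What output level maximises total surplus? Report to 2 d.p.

Social marginal benefit = demand + MEB = 178.43 - 2.23x.
Set SMB = MC: 178.43 - 2.23x = 49.85 + 2.16x → x* = 29.2893.

x* = 29.29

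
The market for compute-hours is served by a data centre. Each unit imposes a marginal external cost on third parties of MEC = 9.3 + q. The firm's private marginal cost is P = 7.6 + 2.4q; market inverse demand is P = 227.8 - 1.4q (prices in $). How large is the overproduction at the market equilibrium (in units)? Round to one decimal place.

Market equilibrium (private): 7.6 + 2.4q = 227.8 - 1.4q → q_m = 57.9474.
Social marginal cost = private MC + MEC = 16.9 + 3.4q.
Set SMC = demand: 16.9 + 3.4q = 227.8 - 1.4q → q* = 43.9375.
Gap = |57.9474 − 43.9375| = 14.0099.

14.0 units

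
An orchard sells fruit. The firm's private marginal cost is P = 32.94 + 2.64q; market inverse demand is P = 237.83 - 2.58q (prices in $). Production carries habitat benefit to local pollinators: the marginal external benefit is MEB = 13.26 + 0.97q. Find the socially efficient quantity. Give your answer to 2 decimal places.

Social marginal cost = private MC − MEB = 19.68 + 1.67q.
Set SMC = demand: 19.68 + 1.67q = 237.83 - 2.58q → q* = 51.3294.

q* = 51.33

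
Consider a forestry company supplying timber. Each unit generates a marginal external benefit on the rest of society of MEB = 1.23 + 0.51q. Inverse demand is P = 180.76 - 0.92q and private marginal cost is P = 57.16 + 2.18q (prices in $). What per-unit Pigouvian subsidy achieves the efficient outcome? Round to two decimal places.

subsidy = $25.81 per unit

Social marginal cost = private MC − MEB = 55.93 + 1.67q.
Set SMC = demand: 55.93 + 1.67q = 180.76 - 0.92q → q* = 48.1969.
The Pigouvian subsidy equals MEB at q*: 1.23 + 0.51×48.1969 = 25.8104.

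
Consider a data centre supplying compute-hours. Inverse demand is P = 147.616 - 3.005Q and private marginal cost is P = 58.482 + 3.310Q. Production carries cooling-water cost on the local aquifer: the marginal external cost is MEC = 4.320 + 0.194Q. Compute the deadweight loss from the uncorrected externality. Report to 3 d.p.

Market equilibrium (private): 58.482 + 3.310Q = 147.616 - 3.005Q → Q_m = 14.1146.
Social marginal cost = private MC + MEC = 62.802 + 3.504Q.
Set SMC = demand: 62.802 + 3.504Q = 147.616 - 3.005Q → Q* = 13.0303.
The welfare-loss triangle has base |Q_m − Q*| and height MEC(Q_m) (the vertical gap between SMC and demand is zero at Q* and MEC at Q_m).
DWL = ½ × 1.0843 × 7.0582 = 3.8266.

DWL = 3.827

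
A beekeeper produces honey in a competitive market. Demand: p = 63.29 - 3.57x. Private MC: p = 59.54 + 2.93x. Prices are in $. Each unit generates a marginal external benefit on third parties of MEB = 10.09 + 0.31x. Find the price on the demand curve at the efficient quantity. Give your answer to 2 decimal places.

Social marginal cost = private MC − MEB = 49.45 + 2.62x.
Set SMC = demand: 49.45 + 2.62x = 63.29 - 3.57x → x* = 2.2359.
Consumer price on the demand curve at x*: 63.29 − 3.57×2.2359 = 55.3078.

P = $55.31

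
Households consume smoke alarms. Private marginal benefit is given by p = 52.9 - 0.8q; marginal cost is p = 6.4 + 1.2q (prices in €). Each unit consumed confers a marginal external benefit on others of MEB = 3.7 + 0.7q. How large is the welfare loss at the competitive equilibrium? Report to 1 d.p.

Market equilibrium (private): 6.4 + 1.2q = 52.9 - 0.8q → q_m = 23.2500.
Social marginal benefit = demand + MEB = 56.6 - 0.1q.
Set SMB = MC: 56.6 - 0.1q = 6.4 + 1.2q → q* = 38.6154.
The loss is the area between SMB and MC from q* to q_m; with linear curves that's a triangle of height MEB(q_m).
DWL = ½ × 15.3654 × 19.9750 = 153.4619.

DWL = €153.5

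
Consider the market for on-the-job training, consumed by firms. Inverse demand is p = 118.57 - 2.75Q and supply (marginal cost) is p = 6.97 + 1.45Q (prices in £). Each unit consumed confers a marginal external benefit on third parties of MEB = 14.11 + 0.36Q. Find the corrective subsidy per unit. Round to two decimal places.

Social marginal benefit = demand + MEB = 132.68 - 2.39Q.
Set SMB = MC: 132.68 - 2.39Q = 6.97 + 1.45Q → Q* = 32.7370.
The Pigouvian subsidy equals MEB at Q*: 14.11 + 0.36×32.7370 = 25.8953.

subsidy = £25.90 per unit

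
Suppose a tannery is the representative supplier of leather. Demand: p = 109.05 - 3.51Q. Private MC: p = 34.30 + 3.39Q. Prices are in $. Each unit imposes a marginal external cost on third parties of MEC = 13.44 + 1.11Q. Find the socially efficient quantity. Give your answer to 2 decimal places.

Social marginal cost = private MC + MEC = 47.74 + 4.50Q.
Set SMC = demand: 47.74 + 4.50Q = 109.05 - 3.51Q → Q* = 7.6542.

Q* = 7.65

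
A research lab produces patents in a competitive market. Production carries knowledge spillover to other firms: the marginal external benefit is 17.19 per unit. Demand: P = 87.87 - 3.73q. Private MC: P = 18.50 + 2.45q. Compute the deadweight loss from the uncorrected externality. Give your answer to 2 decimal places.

Market equilibrium (private): 18.50 + 2.45q = 87.87 - 3.73q → q_m = 11.2249.
Social marginal cost = private MC − MEB = 1.31 + 2.45q.
Set SMC = demand: 1.31 + 2.45q = 87.87 - 3.73q → q* = 14.0065.
The loss is the area between SMC and demand from q* to q_m; with linear curves that's a triangle of height MEB(q_m).
DWL = ½ × 2.7816 × 17.1900 = 23.9079.

DWL = 23.91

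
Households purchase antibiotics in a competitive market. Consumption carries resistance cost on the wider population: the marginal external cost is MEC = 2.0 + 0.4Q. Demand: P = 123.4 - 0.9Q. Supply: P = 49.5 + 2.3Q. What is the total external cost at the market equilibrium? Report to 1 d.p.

152.9

Market equilibrium (private): 49.5 + 2.3Q = 123.4 - 0.9Q → Q_m = 23.0938.
Total external cost = ∫₀^{Q_m} (2.0 + 0.4Q) dQ = 2.0×23.0938 + ½×0.4×23.0938² = 152.8523.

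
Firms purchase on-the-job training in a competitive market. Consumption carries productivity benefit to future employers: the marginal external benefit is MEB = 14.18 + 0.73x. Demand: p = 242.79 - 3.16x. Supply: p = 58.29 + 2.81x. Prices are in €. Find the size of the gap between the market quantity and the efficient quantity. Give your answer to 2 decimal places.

7.01 units

Market equilibrium (private): 58.29 + 2.81x = 242.79 - 3.16x → x_m = 30.9045.
Social marginal benefit = demand + MEB = 256.97 - 2.43x.
Set SMB = MC: 256.97 - 2.43x = 58.29 + 2.81x → x* = 37.9160.
Gap = |30.9045 − 37.9160| = 7.0115.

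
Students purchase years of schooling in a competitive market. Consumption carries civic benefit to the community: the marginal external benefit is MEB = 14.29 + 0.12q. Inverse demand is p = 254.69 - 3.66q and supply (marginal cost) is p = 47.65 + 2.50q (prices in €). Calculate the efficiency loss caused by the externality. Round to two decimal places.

DWL = €27.79

Market equilibrium (private): 47.65 + 2.50q = 254.69 - 3.66q → q_m = 33.6104.
Social marginal benefit = demand + MEB = 268.98 - 3.54q.
Set SMB = MC: 268.98 - 3.54q = 47.65 + 2.50q → q* = 36.6440.
The loss is the area between SMB and MC from q* to q_m; with linear curves that's a triangle of height MEB(q_m).
DWL = ½ × 3.0336 × 18.3232 = 27.7926.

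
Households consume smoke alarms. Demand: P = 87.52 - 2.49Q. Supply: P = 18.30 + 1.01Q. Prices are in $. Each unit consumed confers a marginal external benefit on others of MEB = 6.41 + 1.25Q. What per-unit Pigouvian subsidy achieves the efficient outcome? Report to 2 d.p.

Social marginal benefit = demand + MEB = 93.93 - 1.24Q.
Set SMB = MC: 93.93 - 1.24Q = 18.30 + 1.01Q → Q* = 33.6133.
The Pigouvian subsidy equals MEB at Q*: 6.41 + 1.25×33.6133 = 48.4266.

subsidy = $48.43 per unit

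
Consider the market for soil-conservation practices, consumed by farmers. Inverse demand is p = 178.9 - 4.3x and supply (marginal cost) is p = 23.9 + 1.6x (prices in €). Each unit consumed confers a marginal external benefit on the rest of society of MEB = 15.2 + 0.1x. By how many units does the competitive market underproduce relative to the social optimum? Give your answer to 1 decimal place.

Market equilibrium (private): 23.9 + 1.6x = 178.9 - 4.3x → x_m = 26.2712.
Social marginal benefit = demand + MEB = 194.1 - 4.2x.
Set SMB = MC: 194.1 - 4.2x = 23.9 + 1.6x → x* = 29.3448.
Gap = |26.2712 − 29.3448| = 3.0736.

3.1 units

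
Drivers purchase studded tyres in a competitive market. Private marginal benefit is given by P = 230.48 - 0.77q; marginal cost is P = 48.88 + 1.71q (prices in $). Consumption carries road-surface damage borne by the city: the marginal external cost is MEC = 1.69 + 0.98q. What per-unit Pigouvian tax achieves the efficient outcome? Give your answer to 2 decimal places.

Social marginal benefit = demand − MEC = 228.79 - 1.75q.
Set SMB = MC: 228.79 - 1.75q = 48.88 + 1.71q → q* = 51.9971.
The Pigouvian tax equals MEC at q*: 1.69 + 0.98×51.9971 = 52.6472.

tax = $52.65 per unit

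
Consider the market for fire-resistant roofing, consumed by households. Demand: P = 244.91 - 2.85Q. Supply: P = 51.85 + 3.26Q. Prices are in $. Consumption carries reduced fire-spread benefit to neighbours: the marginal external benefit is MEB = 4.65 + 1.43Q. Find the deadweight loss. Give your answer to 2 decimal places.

DWL = $265.33

Market equilibrium (private): 51.85 + 3.26Q = 244.91 - 2.85Q → Q_m = 31.5974.
Social marginal benefit = demand + MEB = 249.56 - 1.42Q.
Set SMB = MC: 249.56 - 1.42Q = 51.85 + 3.26Q → Q* = 42.2457.
Between Q* and Q_m the wedge SMB − MC runs linearly from 0 to MEB(Q_m), so the loss is a triangle.
DWL = ½ × 10.6483 × 49.8343 = 265.3253.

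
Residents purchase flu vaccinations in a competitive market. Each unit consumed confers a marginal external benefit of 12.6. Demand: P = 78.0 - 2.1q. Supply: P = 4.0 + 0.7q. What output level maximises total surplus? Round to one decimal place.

Social marginal benefit = demand + MEB = 90.6 - 2.1q.
Set SMB = MC: 90.6 - 2.1q = 4.0 + 0.7q → q* = 30.9286.

q* = 30.9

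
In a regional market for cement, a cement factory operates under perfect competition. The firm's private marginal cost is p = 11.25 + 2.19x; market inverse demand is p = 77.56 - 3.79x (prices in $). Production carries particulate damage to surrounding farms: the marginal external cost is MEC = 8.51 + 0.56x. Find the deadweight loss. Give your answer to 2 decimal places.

Market equilibrium (private): 11.25 + 2.19x = 77.56 - 3.79x → x_m = 11.0886.
Social marginal cost = private MC + MEC = 19.76 + 2.75x.
Set SMC = demand: 19.76 + 2.75x = 77.56 - 3.79x → x* = 8.8379.
The welfare-loss triangle has base |x_m − x*| and height MEC(x_m) (the vertical gap between SMC and demand is zero at x* and MEC at x_m).
DWL = ½ × 2.2507 × 14.7196 = 16.5647.

DWL = $16.56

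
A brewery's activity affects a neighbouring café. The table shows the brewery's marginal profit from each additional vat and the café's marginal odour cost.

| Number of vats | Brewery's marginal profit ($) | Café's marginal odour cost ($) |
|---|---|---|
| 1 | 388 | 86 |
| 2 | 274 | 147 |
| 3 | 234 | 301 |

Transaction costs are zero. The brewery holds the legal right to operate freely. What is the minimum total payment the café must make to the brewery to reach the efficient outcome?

$234

Left alone the brewery would choose level 3 (marginal profit stays positive).
Efficient level: k* = 2 (marginal profit ≥ marginal odour cost through 2).
The café must at least cover the brewery's forgone profit from cutting 3→2: 234 = 234.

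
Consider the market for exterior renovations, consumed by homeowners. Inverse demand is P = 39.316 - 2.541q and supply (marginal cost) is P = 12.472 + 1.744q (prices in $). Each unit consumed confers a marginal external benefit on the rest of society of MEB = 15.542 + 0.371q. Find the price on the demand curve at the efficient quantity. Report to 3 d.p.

Social marginal benefit = demand + MEB = 54.858 - 2.170q.
Set SMB = MC: 54.858 - 2.170q = 12.472 + 1.744q → q* = 10.8293.
Consumer price on the demand curve at q*: 39.316 − 2.541×10.8293 = 11.7987.

P = $11.799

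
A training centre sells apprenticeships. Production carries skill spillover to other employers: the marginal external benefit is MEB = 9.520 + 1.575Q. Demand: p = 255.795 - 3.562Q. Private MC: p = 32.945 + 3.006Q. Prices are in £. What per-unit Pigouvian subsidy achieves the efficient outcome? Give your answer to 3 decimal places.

Social marginal cost = private MC − MEB = 23.425 + 1.431Q.
Set SMC = demand: 23.425 + 1.431Q = 255.795 - 3.562Q → Q* = 46.5392.
The Pigouvian subsidy equals MEB at Q*: 9.520 + 1.575×46.5392 = 82.8192.

subsidy = £82.819 per unit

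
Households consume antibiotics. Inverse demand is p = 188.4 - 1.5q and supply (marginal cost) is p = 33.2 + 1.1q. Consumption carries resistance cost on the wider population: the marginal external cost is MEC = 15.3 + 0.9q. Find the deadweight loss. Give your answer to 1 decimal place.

DWL = 680.6

Market equilibrium (private): 33.2 + 1.1q = 188.4 - 1.5q → q_m = 59.6923.
Social marginal benefit = demand − MEC = 173.1 - 2.4q.
Set SMB = MC: 173.1 - 2.4q = 33.2 + 1.1q → q* = 39.9714.
The welfare-loss triangle has base |q_m − q*| and height MEC(q_m) (the vertical gap between SMB and MC is zero at q* and MEC at q_m).
DWL = ½ × 19.7209 × 69.0231 = 680.5988.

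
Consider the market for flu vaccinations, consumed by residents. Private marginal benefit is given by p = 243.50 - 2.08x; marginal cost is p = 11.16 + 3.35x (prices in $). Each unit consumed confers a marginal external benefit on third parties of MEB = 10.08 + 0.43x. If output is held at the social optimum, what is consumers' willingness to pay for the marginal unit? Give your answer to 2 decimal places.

P = $142.65

Social marginal benefit = demand + MEB = 253.58 - 1.65x.
Set SMB = MC: 253.58 - 1.65x = 11.16 + 3.35x → x* = 48.4840.
Consumer price on the demand curve at x*: 243.50 − 2.08×48.4840 = 142.6533.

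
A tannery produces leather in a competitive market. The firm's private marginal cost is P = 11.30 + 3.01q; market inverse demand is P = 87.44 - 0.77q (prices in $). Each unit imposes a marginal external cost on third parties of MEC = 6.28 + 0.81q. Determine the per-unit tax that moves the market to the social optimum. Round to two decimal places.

Social marginal cost = private MC + MEC = 17.58 + 3.82q.
Set SMC = demand: 17.58 + 3.82q = 87.44 - 0.77q → q* = 15.2200.
The Pigouvian tax equals MEC at q*: 6.28 + 0.81×15.2200 = 18.6082.

tax = $18.61 per unit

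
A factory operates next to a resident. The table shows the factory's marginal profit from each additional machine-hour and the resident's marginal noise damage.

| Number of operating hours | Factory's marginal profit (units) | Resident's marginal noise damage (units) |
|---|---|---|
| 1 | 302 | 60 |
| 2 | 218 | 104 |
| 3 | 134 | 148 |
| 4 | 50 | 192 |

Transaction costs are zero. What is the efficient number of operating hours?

2

Bargaining reaches the level where marginal profit last exceeds marginal noise damage.
That holds through level 2 (218 ≥ 104) but not at 3 (134 < 148).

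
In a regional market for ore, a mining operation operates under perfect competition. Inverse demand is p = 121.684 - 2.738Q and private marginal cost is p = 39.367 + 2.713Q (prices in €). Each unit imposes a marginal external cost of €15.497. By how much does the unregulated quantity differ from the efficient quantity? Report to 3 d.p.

2.843 units

Market equilibrium (private): 39.367 + 2.713Q = 121.684 - 2.738Q → Q_m = 15.1013.
Social marginal cost = private MC + MEC = 54.864 + 2.713Q.
Set SMC = demand: 54.864 + 2.713Q = 121.684 - 2.738Q → Q* = 12.2583.
Gap = |15.1013 − 12.2583| = 2.8430.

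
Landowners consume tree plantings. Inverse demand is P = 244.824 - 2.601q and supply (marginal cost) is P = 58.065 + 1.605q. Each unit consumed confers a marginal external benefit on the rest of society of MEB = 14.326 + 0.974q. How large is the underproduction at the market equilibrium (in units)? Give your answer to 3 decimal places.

17.814 units

Market equilibrium (private): 58.065 + 1.605q = 244.824 - 2.601q → q_m = 44.4030.
Social marginal benefit = demand + MEB = 259.150 - 1.627q.
Set SMB = MC: 259.150 - 1.627q = 58.065 + 1.605q → q* = 62.2169.
Gap = |44.4030 − 62.2169| = 17.8139.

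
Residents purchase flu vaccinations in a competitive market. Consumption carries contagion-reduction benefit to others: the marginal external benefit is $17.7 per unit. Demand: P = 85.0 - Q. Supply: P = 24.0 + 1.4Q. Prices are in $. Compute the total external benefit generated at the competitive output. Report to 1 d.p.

$449.9

Market equilibrium (private): 24.0 + 1.4Q = 85.0 - Q → Q_m = 25.4167.
Total external benefit = MEB × Q_m = 17.7 × 25.4167 = 449.8756.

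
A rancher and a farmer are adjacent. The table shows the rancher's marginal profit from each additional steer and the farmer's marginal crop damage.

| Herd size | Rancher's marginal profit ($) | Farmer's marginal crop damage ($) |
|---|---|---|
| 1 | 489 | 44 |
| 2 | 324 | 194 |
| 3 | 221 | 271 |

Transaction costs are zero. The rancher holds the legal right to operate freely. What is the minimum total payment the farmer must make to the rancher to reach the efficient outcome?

Left alone the rancher would choose level 3 (marginal profit stays positive).
Efficient level: k* = 2 (marginal profit ≥ marginal crop damage through 2).
The farmer must at least cover the rancher's forgone profit from cutting 3→2: 221 = 221.

$221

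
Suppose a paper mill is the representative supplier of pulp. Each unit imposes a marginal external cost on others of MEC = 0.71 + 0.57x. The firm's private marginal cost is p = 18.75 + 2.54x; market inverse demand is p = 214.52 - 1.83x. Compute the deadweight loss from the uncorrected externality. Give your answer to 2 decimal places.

DWL = 69.72

Market equilibrium (private): 18.75 + 2.54x = 214.52 - 1.83x → x_m = 44.7986.
Social marginal cost = private MC + MEC = 19.46 + 3.11x.
Set SMC = demand: 19.46 + 3.11x = 214.52 - 1.83x → x* = 39.4858.
Height of the DWL triangle at x_m is SMC(x_m) − demand(x_m) = MEC(x_m) = 26.2452.
DWL = ½ × 5.3128 × 26.2452 = 69.7177.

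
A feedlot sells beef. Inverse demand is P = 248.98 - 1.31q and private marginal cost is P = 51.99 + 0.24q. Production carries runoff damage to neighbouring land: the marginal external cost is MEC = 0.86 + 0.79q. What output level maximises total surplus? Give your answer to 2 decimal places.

Social marginal cost = private MC + MEC = 52.85 + 1.03q.
Set SMC = demand: 52.85 + 1.03q = 248.98 - 1.31q → q* = 83.8162.

q* = 83.82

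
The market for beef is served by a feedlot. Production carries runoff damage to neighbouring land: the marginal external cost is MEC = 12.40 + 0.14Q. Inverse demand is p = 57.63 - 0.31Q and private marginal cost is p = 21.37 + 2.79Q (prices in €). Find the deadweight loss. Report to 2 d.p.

DWL = €30.41

Market equilibrium (private): 21.37 + 2.79Q = 57.63 - 0.31Q → Q_m = 11.6968.
Social marginal cost = private MC + MEC = 33.77 + 2.93Q.
Set SMC = demand: 33.77 + 2.93Q = 57.63 - 0.31Q → Q* = 7.3642.
The loss is the area between SMC and demand from Q* to Q_m; with linear curves that's a triangle of height MEC(Q_m).
DWL = ½ × 4.3326 × 14.0375 = 30.4094.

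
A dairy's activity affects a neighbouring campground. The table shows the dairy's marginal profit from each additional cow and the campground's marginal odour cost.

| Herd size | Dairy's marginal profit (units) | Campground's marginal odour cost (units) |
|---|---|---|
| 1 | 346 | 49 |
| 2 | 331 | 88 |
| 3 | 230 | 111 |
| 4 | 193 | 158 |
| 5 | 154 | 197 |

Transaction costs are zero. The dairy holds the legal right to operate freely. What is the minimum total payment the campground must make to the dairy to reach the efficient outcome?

Left alone the dairy would choose level 5 (marginal profit stays positive).
Efficient level: k* = 4 (marginal profit ≥ marginal odour cost through 4).
The campground must at least cover the dairy's forgone profit from cutting 5→4: 154 = 154.

154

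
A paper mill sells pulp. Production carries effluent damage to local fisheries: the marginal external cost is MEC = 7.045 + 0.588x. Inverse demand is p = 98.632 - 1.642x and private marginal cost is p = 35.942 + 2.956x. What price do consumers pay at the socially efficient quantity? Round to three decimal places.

Social marginal cost = private MC + MEC = 42.987 + 3.544x.
Set SMC = demand: 42.987 + 3.544x = 98.632 - 1.642x → x* = 10.7298.
Consumer price on the demand curve at x*: 98.632 − 1.642×10.7298 = 81.0137.

P = 81.014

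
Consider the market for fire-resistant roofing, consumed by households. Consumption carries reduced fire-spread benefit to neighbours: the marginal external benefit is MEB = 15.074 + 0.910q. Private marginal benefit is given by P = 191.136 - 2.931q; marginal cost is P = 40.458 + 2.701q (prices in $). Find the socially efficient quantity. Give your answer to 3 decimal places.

Social marginal benefit = demand + MEB = 206.210 - 2.021q.
Set SMB = MC: 206.210 - 2.021q = 40.458 + 2.701q → q* = 35.1021.

q* = 35.102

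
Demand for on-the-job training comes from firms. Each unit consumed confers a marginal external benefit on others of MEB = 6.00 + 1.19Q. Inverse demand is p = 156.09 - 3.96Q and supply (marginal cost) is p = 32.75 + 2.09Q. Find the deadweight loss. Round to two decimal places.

DWL = 94.21

Market equilibrium (private): 32.75 + 2.09Q = 156.09 - 3.96Q → Q_m = 20.3868.
Social marginal benefit = demand + MEB = 162.09 - 2.77Q.
Set SMB = MC: 162.09 - 2.77Q = 32.75 + 2.09Q → Q* = 26.6132.
Height of the DWL triangle at Q_m is SMB(Q_m) − MC(Q_m) = MEB(Q_m) = 30.2603.
DWL = ½ × 6.2264 × 30.2603 = 94.2064.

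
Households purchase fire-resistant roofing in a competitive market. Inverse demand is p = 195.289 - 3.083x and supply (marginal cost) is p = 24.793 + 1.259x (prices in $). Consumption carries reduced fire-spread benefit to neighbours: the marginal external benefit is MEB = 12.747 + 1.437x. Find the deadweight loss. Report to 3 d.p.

Market equilibrium (private): 24.793 + 1.259x = 195.289 - 3.083x → x_m = 39.2667.
Social marginal benefit = demand + MEB = 208.036 - 1.646x.
Set SMB = MC: 208.036 - 1.646x = 24.793 + 1.259x → x* = 63.0785.
The loss is the area between SMB and MC from x* to x_m; with linear curves that's a triangle of height MEB(x_m).
DWL = ½ × 23.8118 × 69.1732 = 823.5692.

DWL = $823.569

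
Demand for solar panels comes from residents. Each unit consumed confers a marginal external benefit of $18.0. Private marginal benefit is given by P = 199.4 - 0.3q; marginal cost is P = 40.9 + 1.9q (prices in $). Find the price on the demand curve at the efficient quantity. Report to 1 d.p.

Social marginal benefit = demand + MEB = 217.4 - 0.3q.
Set SMB = MC: 217.4 - 0.3q = 40.9 + 1.9q → q* = 80.2273.
Consumer price on the demand curve at q*: 199.4 − 0.3×80.2273 = 175.3318.

P = $175.3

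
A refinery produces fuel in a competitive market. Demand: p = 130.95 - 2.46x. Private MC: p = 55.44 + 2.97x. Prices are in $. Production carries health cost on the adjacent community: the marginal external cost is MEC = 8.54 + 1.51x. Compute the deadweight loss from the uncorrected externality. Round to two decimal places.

DWL = $62.86

Market equilibrium (private): 55.44 + 2.97x = 130.95 - 2.46x → x_m = 13.9061.
Social marginal cost = private MC + MEC = 63.98 + 4.48x.
Set SMC = demand: 63.98 + 4.48x = 130.95 - 2.46x → x* = 9.6499.
Height of the DWL triangle at x_m is SMC(x_m) − demand(x_m) = MEC(x_m) = 29.5382.
DWL = ½ × 4.2562 × 29.5382 = 62.8602.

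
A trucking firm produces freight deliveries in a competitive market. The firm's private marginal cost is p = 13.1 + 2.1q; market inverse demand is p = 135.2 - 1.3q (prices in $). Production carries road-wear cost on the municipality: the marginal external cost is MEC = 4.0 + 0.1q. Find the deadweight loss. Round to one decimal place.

Market equilibrium (private): 13.1 + 2.1q = 135.2 - 1.3q → q_m = 35.9118.
Social marginal cost = private MC + MEC = 17.1 + 2.2q.
Set SMC = demand: 17.1 + 2.2q = 135.2 - 1.3q → q* = 33.7429.
The loss is the area between SMC and demand from q* to q_m; with linear curves that's a triangle of height MEC(q_m).
DWL = ½ × 2.1689 × 7.5912 = 8.2323.

DWL = $8.2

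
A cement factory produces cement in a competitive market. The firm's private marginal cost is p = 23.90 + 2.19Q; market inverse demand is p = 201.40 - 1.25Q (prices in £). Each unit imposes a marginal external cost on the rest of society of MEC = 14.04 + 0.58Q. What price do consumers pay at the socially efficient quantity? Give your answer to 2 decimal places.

P = £150.57

Social marginal cost = private MC + MEC = 37.94 + 2.77Q.
Set SMC = demand: 37.94 + 2.77Q = 201.40 - 1.25Q → Q* = 40.6617.
Consumer price on the demand curve at Q*: 201.40 − 1.25×40.6617 = 150.5729.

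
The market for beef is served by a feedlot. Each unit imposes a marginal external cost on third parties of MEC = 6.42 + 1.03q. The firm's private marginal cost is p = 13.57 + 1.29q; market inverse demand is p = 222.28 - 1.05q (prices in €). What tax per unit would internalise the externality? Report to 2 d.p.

Social marginal cost = private MC + MEC = 19.99 + 2.32q.
Set SMC = demand: 19.99 + 2.32q = 222.28 - 1.05q → q* = 60.0267.
The Pigouvian tax equals MEC at q*: 6.42 + 1.03×60.0267 = 68.2475.

tax = €68.25 per unit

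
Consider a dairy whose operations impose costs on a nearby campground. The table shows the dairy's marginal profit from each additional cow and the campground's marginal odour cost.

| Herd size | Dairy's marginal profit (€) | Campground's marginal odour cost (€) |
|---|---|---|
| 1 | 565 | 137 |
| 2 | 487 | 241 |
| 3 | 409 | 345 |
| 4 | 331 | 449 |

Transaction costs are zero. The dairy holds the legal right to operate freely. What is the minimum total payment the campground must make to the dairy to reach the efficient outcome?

€331

Left alone the dairy would choose level 4 (marginal profit stays positive).
Efficient level: k* = 3 (marginal profit ≥ marginal odour cost through 3).
The campground must at least cover the dairy's forgone profit from cutting 4→3: 331 = 331.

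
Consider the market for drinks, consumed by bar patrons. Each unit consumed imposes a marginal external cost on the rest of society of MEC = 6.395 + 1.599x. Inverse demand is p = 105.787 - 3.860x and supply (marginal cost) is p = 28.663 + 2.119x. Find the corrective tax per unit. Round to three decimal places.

tax = 21.319 per unit

Social marginal benefit = demand − MEC = 99.392 - 5.459x.
Set SMB = MC: 99.392 - 5.459x = 28.663 + 2.119x → x* = 9.3335.
The Pigouvian tax equals MEC at x*: 6.395 + 1.599×9.3335 = 21.3193.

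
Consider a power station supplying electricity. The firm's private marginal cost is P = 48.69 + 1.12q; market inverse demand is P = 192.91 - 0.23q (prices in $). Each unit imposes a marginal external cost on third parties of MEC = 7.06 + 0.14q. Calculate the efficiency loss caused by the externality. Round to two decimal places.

Market equilibrium (private): 48.69 + 1.12q = 192.91 - 0.23q → q_m = 106.8296.
Social marginal cost = private MC + MEC = 55.75 + 1.26q.
Set SMC = demand: 55.75 + 1.26q = 192.91 - 0.23q → q* = 92.0537.
The loss is the area between SMC and demand from q* to q_m; with linear curves that's a triangle of height MEC(q_m).
DWL = ½ × 14.7759 × 22.0161 = 162.6538.

DWL = $162.65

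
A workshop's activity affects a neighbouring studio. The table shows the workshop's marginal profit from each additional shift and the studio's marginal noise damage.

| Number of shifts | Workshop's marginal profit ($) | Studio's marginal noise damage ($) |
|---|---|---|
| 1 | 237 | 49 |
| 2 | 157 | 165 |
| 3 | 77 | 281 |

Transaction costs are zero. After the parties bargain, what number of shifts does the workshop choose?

Bargaining reaches the level where marginal profit last exceeds marginal noise damage.
That holds through level 1 (237 ≥ 49) but not at 2 (157 < 165).

1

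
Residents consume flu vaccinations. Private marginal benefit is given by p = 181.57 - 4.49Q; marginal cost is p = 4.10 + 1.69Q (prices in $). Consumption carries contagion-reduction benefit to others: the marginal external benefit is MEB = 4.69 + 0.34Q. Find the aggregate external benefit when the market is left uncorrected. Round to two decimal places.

Market equilibrium (private): 4.10 + 1.69Q = 181.57 - 4.49Q → Q_m = 28.7168.
Total external benefit = ∫₀^{Q_m} (4.69 + 0.34Q) dQ = 4.69×28.7168 + ½×0.34×28.7168² = 274.8731.

$274.87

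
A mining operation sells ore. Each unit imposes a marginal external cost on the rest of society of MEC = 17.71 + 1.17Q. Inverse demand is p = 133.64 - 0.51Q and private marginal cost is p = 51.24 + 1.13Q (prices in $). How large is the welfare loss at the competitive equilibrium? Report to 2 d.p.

Market equilibrium (private): 51.24 + 1.13Q = 133.64 - 0.51Q → Q_m = 50.2439.
Social marginal cost = private MC + MEC = 68.95 + 2.30Q.
Set SMC = demand: 68.95 + 2.30Q = 133.64 - 0.51Q → Q* = 23.0214.
Height of the DWL triangle at Q_m is SMC(Q_m) − demand(Q_m) = MEC(Q_m) = 76.4954.
DWL = ½ × 27.2225 × 76.4954 = 1041.1980.

DWL = $1041.20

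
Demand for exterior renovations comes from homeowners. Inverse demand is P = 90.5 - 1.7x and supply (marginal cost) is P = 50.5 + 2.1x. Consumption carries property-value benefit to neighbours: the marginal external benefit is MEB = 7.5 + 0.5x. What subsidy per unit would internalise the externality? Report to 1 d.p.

subsidy = 14.7 per unit

Social marginal benefit = demand + MEB = 98.0 - 1.2x.
Set SMB = MC: 98.0 - 1.2x = 50.5 + 2.1x → x* = 14.3939.
The Pigouvian subsidy equals MEB at x*: 7.5 + 0.5×14.3939 = 14.6970.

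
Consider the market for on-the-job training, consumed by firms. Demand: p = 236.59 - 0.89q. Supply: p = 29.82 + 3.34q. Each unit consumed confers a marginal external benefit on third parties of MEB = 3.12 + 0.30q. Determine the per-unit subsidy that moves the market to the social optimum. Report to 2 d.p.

subsidy = 19.14 per unit

Social marginal benefit = demand + MEB = 239.71 - 0.59q.
Set SMB = MC: 239.71 - 0.59q = 29.82 + 3.34q → q* = 53.4071.
The Pigouvian subsidy equals MEB at q*: 3.12 + 0.30×53.4071 = 19.1421.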